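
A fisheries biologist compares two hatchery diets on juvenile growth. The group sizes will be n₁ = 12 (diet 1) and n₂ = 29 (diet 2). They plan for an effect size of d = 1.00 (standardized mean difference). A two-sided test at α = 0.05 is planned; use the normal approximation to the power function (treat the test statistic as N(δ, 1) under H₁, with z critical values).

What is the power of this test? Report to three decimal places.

Power ≈ 0.830

Noncentrality parameter: δ = d / √(1/n₁ + 1/n₂) = 1.00 / √(1/12 + 1/29) = 2.9134
Two-sided α = 0.05 → critical value z_{0.025} = 1.960.
Power = Φ(δ − 1.960) + Φ(−δ − 1.960) = Φ(0.953) + Φ(-4.873) = 0.8298 + 0.0000 = 0.8298.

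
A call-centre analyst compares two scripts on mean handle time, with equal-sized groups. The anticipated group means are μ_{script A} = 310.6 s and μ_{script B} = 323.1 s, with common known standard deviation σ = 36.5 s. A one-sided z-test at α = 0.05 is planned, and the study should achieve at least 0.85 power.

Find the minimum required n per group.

n = 123 per group

Standardized effect: d = |μ_{script A} − μ_{script B}| / σ = |310.6 − 323.1| / 36.5 = 0.3425
Set Φ(δ − 1.645) = 0.85; then δ − 1.645 = Φ⁻¹(0.85) = 1.036, giving δ = 2.681.
δ = d·√(n/2) ⇒ n = 2(δ/d)² = 2 × (2.681 / 0.3425)² = 122.60.
Round up to the next whole unit.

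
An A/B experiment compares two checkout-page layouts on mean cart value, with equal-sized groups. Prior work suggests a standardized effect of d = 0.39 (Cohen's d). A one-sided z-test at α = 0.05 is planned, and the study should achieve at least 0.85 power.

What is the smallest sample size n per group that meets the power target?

n = 95 per group

For power 0.85 need Φ(δ − z_{0.05}) = 0.85, so δ = z_{0.05} + z_{0.15} = 1.645 + 1.036 = 2.681.
δ = d·√(n/2) ⇒ n = 2(δ/d)² = 2 × (2.681 / 0.39)² = 94.53.
Round up to the next whole unit.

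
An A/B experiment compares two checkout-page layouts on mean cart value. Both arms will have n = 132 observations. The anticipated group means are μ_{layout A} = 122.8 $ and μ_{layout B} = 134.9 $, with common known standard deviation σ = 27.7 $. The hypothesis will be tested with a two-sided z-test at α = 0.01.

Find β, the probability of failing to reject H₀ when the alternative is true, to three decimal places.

Standardized effect: d = |μ_{layout A} − μ_{layout B}| / σ = |122.8 − 134.9| / 27.7 = 0.4368
Noncentrality parameter: δ = d·√(n/2) = 0.4368 × √(132/2) = 3.5488
Two-sided α = 0.01 → critical value z_{0.005} = 2.576.
Power = Φ(δ − 2.576) + Φ(−δ − 2.576) = Φ(0.973) + Φ(-6.125) = 0.8347 + 0.0000 = 0.8347.
Type II error: β = 1 − power = 1 − 0.8347 = 0.1653.

β ≈ 0.165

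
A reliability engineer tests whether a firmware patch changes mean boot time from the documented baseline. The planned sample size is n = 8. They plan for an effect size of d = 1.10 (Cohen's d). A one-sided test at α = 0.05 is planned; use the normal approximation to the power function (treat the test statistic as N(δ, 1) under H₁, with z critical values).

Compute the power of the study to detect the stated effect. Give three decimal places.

Power ≈ 0.929

Noncentrality parameter: δ = d·√n = 1.10 × √8 = 3.1113
Critical value for a one-sided test at α = 0.05: z_α = 1.645.
Power = P(Z > 1.645 − δ) = Φ(1.466) = 0.9287.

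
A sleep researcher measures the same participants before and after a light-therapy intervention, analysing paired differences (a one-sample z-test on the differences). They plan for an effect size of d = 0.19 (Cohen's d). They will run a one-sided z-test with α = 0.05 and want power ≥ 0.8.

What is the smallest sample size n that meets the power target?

n = 172

Set Φ(δ − 1.645) = 0.8; then δ − 1.645 = Φ⁻¹(0.8) = 0.842, giving δ = 2.486.
δ = d·√n ⇒ n = (δ/d)² = (2.486 / 0.19)² = 171.26.
Rounding up, n = 172.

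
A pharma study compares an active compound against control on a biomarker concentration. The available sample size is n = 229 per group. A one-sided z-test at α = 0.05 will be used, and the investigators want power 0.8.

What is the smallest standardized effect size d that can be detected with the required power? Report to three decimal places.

Need Φ(δ − 1.645) = 0.8, so δ = 1.645 + 0.842 = 2.486.
δ = d·√(n/2) ⇒ d = δ/√(n/2) = 2.486/√(229/2) = 0.2324.

d ≈ 0.232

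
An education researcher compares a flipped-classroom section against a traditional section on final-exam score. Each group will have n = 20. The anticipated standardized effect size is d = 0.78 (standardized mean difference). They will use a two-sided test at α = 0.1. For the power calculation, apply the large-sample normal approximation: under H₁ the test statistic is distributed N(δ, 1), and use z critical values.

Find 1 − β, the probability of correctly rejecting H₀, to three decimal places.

Power ≈ 0.794

Noncentrality parameter: δ = d·√(n/2) = 0.78 × √(20/2) = 2.4666
Critical value for a two-sided test at α = 0.1: z_{α/2} = 1.645.
Power = Φ(δ − 1.645) + Φ(−δ − 1.645) = Φ(0.822) + Φ(-4.111) = 0.7944 + 0.0000 = 0.7944.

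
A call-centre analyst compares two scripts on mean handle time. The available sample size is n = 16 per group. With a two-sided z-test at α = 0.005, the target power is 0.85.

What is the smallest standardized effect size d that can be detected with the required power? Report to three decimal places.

d ≈ 1.359

Required noncentrality: δ = z_{0.0025} + z_{0.15} = 2.807 + 1.036 = 3.843.
(The second rejection-region term Φ(−δ − z_{α/2}) is negligible and dropped.)
δ = d·√(n/2) ⇒ d = δ/√(n/2) = 3.843/√(16/2) = 1.3589.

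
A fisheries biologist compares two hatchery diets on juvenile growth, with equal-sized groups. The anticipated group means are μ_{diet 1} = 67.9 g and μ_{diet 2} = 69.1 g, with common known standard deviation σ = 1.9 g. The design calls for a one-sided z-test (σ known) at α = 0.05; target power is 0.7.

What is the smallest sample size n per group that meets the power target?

Standardized effect: d = |μ_{diet 1} − μ_{diet 2}| / σ = |67.9 − 69.1| / 1.9 = 0.6316
For power 0.7 need Φ(δ − z_{0.05}) = 0.7, so δ = z_{0.05} + z_{0.30} = 1.645 + 0.524 = 2.169.
δ = d·√(n/2) ⇒ n = 2(δ/d)² = 2 × (2.169 / 0.6316)² = 23.59.
Rounding up, n = 24 per group.

n = 24 per group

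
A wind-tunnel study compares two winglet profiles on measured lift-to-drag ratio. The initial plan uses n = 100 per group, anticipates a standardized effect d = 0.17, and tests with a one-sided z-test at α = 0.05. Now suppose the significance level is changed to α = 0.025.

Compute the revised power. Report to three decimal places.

δ = d·√(n/2) = 0.17 × √(100/2) = 1.2021 (unchanged). New critical value: z_{0.025} = 1.960.
Revised power = P(Z > 1.960 − δ) = Φ(-0.758) = 0.2243.

Power ≈ 0.224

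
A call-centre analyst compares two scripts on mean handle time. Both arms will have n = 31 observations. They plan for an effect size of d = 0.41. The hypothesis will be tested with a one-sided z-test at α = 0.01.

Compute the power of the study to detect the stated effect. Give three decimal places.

Power ≈ 0.238

Noncentrality parameter: δ = d·√(n/2) = 0.41 × √(31/2) = 1.6142
Critical value for a one-sided test at α = 0.01: z_α = 2.326.
Power = P(Z > 2.326 − δ) = Φ(-0.712) = 0.2382.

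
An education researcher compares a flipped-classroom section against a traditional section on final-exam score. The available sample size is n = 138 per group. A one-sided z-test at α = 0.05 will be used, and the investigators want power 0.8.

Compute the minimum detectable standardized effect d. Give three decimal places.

Required noncentrality: δ = z_{0.05} + z_{0.20} = 1.645 + 0.842 = 2.486.
δ = d·√(n/2) ⇒ d = δ/√(n/2) = 2.486/√(138/2) = 0.2993.

d ≈ 0.299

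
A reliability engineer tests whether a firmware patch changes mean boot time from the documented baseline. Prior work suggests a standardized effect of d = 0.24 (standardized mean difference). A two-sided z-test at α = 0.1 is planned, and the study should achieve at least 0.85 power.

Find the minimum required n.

For power 0.85 need Φ(δ − z_{0.05}) = 0.85, so δ = z_{0.05} + z_{0.15} = 1.645 + 1.036 = 2.681.
(The Φ(−δ − z_{α/2}) term is vanishingly small for δ > 0 and is dropped in the standard sample-size formula.)
δ = d·√n ⇒ n = (δ/d)² = (2.681 / 0.24)² = 124.81.
Round up to the next whole unit.

n = 125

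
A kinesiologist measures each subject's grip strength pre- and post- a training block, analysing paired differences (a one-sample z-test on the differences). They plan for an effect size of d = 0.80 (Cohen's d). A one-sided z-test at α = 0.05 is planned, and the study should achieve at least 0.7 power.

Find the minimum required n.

n = 8

Set Φ(δ − 1.645) = 0.7; then δ − 1.645 = Φ⁻¹(0.7) = 0.524, giving δ = 2.169.
δ = d·√n ⇒ n = (δ/d)² = (2.169 / 0.80)² = 7.35.
Round up to the next whole unit.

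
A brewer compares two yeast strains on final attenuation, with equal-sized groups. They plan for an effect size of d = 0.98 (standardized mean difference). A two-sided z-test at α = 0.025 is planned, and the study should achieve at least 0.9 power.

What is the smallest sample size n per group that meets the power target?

n = 26 per group

For power 0.9 need Φ(δ − z_{0.0125}) = 0.9, so δ = z_{0.0125} + z_{0.10} = 2.241 + 1.282 = 3.523.
(Ignoring the negligible lower-tail rejection probability gives the usual closed-form inversion.)
δ = d·√(n/2) ⇒ n = 2(δ/d)² = 2 × (3.523 / 0.98)² = 25.85.
Rounding up, n = 26 per group.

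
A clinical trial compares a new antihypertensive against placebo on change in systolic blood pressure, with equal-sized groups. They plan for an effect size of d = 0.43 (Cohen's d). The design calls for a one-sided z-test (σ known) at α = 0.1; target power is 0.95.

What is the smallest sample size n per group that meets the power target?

For power 0.95 need Φ(δ − z_{0.1}) = 0.95, so δ = z_{0.1} + z_{0.05} = 1.282 + 1.645 = 2.926.
δ = d·√(n/2) ⇒ n = 2(δ/d)² = 2 × (2.926 / 0.43)² = 92.63.
Rounding up, n = 93 per group.

n = 93 per group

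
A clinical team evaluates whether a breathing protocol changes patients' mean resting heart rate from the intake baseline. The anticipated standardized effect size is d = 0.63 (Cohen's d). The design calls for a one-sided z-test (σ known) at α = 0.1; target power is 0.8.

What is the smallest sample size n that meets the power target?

n = 12

For power 0.8 need Φ(δ − z_{0.1}) = 0.8, so δ = z_{0.1} + z_{0.20} = 1.282 + 0.842 = 2.123.
δ = d·√n ⇒ n = (δ/d)² = (2.123 / 0.63)² = 11.36.
Rounding up, n = 12.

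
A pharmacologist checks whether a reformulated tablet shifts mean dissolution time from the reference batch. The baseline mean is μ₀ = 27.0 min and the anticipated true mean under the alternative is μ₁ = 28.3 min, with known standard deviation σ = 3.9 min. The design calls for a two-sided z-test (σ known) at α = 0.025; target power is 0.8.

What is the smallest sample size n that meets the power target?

Standardized effect: d = |μ₁ − μ₀| / σ = |28.3 − 27.0| / 3.9 = 0.3333
Set Φ(δ − 2.241) = 0.8; then δ − 2.241 = Φ⁻¹(0.8) = 0.842, giving δ = 3.083.
(The Φ(−δ − z_{α/2}) term is vanishingly small for δ > 0 and is dropped in the standard sample-size formula.)
δ = d·√n ⇒ n = (δ/d)² = (3.083 / 0.3333)² = 85.55.
Round up to the next whole unit.

n = 86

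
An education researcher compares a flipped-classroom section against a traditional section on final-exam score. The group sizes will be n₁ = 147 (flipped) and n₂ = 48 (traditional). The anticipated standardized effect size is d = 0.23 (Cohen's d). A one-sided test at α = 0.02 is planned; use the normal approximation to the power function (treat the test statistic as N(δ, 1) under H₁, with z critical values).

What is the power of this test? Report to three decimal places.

Noncentrality parameter: δ = d / √(1/n₁ + 1/n₂) = 0.23 / √(1/147 + 1/48) = 1.3835
Critical value for a one-sided test at α = 0.02: z_α = 2.054.
Power = P(Z > 2.054 − δ) = Φ(-0.670) = 0.2514.

Power ≈ 0.251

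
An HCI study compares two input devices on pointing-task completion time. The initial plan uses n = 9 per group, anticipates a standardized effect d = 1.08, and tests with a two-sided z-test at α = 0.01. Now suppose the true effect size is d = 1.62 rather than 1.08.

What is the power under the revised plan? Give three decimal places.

With d = 1.62: δ = d·√(n/2) = 1.62 × √(9/2) = 3.4365. Critical value z_{0.005} = 2.576.
Revised power = Φ(δ − 2.576) + Φ(−δ − 2.576) = Φ(0.861) + Φ(-6.012) = 0.8053 + 0.0000 = 0.8053.

Power ≈ 0.805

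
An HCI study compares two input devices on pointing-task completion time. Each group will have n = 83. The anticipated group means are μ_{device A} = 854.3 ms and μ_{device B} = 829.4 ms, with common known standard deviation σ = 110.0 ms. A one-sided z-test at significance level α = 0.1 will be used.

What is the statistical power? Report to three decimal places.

Power ≈ 0.570

Standardized effect: d = |μ_{device A} − μ_{device B}| / σ = |854.3 − 829.4| / 110.0 = 0.2264
Noncentrality parameter: δ = d·√(n/2) = 0.2264 × √(83/2) = 1.4582
One-sided α = 0.1 → critical value z_{0.1} = 1.282.
Power = P(Z > 1.282 − δ) = Φ(0.177) = 0.5701.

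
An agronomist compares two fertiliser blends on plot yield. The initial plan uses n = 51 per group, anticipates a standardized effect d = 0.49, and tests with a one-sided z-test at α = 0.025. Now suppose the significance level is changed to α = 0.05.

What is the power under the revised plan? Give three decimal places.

Power ≈ 0.797

δ = d·√(n/2) = 0.49 × √(51/2) = 2.4744 (unchanged). New critical value: z_{0.05} = 1.645.
Revised power = P(Z > 1.645 − δ) = Φ(0.830) = 0.7966.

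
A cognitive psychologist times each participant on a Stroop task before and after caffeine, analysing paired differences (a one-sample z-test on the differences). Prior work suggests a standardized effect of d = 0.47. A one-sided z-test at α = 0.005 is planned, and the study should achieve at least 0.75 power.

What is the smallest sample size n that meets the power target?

For power 0.75 need Φ(δ − z_{0.005}) = 0.75, so δ = z_{0.005} + z_{0.25} = 2.576 + 0.674 = 3.250.
δ = d·√n ⇒ n = (δ/d)² = (3.250 / 0.47)² = 47.83.
Round up to the next whole unit.

n = 48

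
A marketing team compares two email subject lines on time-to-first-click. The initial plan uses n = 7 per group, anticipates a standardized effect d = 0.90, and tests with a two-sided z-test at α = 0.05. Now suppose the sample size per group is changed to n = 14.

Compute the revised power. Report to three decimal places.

Power ≈ 0.663

With n = 14 per group: δ = d·√(n/2) = 0.90 × √(14/2) = 2.3812. Critical value z_{0.025} = 1.960.
Revised power = Φ(δ − 1.960) + Φ(−δ − 1.960) = Φ(0.421) + Φ(-4.341) = 0.6632 + 0.0000 = 0.6632.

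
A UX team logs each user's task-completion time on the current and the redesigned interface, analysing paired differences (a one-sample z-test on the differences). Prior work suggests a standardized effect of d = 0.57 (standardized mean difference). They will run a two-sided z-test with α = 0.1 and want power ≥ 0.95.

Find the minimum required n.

Set Φ(δ − 1.645) = 0.95; then δ − 1.645 = Φ⁻¹(0.95) = 1.645, giving δ = 3.290.
(For δ > 0 the lower-tail rejection region contributes negligibly to power, so the one-term inversion is standard.)
δ = d·√n ⇒ n = (δ/d)² = (3.290 / 0.57)² = 33.31.
Rounding up, n = 34.

n = 34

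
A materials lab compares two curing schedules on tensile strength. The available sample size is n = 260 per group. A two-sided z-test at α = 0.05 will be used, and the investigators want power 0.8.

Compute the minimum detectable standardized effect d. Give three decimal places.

d ≈ 0.246

Required noncentrality: δ = z_{0.025} + z_{0.20} = 1.960 + 0.842 = 2.802.
(The second rejection-region term Φ(−δ − z_{α/2}) is negligible and dropped.)
δ = d·√(n/2) ⇒ d = δ/√(n/2) = 2.802/√(260/2) = 0.2457.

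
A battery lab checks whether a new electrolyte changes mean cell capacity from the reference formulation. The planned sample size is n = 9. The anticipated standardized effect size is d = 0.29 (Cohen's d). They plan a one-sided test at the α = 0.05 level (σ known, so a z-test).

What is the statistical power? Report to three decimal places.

Noncentrality parameter: δ = d·√n = 0.29 × √9 = 0.8700
One-sided α = 0.05 → critical value z_{0.05} = 1.645.
Power = Φ(δ − 1.645) = Φ(-0.775) = 0.2192.

Power ≈ 0.219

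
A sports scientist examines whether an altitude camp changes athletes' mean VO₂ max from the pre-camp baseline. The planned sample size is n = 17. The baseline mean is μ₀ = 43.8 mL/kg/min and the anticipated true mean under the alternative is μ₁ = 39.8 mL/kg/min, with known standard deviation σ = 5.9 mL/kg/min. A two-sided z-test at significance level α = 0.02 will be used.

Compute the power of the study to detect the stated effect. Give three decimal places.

Power ≈ 0.680

Standardized effect: d = |μ₁ − μ₀| / σ = |39.8 − 43.8| / 5.9 = 0.6780
Noncentrality parameter: δ = d·√n = 0.6780 × √17 = 2.7953
Two-sided α = 0.02 → critical value z_{0.01} = 2.326.
Power = Φ(δ − 2.326) + Φ(−δ − 2.326) = Φ(0.469) + Φ(-5.122) = 0.6805 + 0.0000 = 0.6805.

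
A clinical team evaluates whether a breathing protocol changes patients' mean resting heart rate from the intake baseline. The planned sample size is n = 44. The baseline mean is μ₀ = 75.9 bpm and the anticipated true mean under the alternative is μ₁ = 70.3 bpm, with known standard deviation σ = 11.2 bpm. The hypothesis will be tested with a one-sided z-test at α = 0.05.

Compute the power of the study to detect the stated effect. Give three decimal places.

Power ≈ 0.953

Standardized effect: d = |μ₁ − μ₀| / σ = |70.3 − 75.9| / 11.2 = 0.5000
Noncentrality parameter: δ = d·√n = 0.5000 × √44 = 3.3166
One-sided α = 0.05 → critical value z_{0.05} = 1.645.
Power = Φ(δ − 1.645) = Φ(1.672) = 0.9527.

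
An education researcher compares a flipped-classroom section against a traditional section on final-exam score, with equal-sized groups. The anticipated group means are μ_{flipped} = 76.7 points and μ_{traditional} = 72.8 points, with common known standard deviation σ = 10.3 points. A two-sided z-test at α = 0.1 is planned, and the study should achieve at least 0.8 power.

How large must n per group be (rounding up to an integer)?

n = 87 per group

Standardized effect: d = |μ_{flipped} − μ_{traditional}| / σ = |76.7 − 72.8| / 10.3 = 0.3786
For power 0.8 need Φ(δ − z_{0.05}) = 0.8, so δ = z_{0.05} + z_{0.20} = 1.645 + 0.842 = 2.486.
(For δ > 0 the lower-tail rejection region contributes negligibly to power, so the one-term inversion is standard.)
δ = d·√(n/2) ⇒ n = 2(δ/d)² = 2 × (2.486 / 0.3786)² = 86.25.
Round up to the next whole unit.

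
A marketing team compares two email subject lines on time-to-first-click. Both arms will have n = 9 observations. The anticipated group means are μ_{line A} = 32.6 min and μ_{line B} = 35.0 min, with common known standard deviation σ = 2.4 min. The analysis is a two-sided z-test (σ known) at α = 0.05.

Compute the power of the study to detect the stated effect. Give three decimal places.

Standardized effect: d = |μ_{line A} − μ_{line B}| / σ = |32.6 − 35.0| / 2.4 = 1.0000
Noncentrality parameter: δ = d·√(n/2) = 1.0000 × √(9/2) = 2.1213
Two-sided α = 0.05 → critical value z_{0.025} = 1.960.
Power = Φ(δ − 1.960) + Φ(−δ − 1.960) = Φ(0.161) + Φ(-4.081) = 0.5641 + 0.0000 = 0.5641.

Power ≈ 0.564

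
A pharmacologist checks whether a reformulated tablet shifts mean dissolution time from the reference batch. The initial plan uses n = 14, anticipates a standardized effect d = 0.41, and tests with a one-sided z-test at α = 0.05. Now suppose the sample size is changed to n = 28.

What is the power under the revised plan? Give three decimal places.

With n = 28: δ = d·√n = 0.41 × √28 = 2.1695. Critical value z_{0.05} = 1.645.
Revised power = P(Z > 1.645 − δ) = Φ(0.525) = 0.7001.

Power ≈ 0.700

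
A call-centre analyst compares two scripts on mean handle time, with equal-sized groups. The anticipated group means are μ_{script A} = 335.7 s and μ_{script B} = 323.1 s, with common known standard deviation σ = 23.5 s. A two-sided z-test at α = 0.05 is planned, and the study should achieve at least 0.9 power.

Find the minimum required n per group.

Standardized effect: d = |μ_{script A} − μ_{script B}| / σ = |335.7 − 323.1| / 23.5 = 0.5362
For power 0.9 need Φ(δ − z_{0.025}) = 0.9, so δ = z_{0.025} + z_{0.10} = 1.960 + 1.282 = 3.242.
(Ignoring the negligible lower-tail rejection probability gives the usual closed-form inversion.)
δ = d·√(n/2) ⇒ n = 2(δ/d)² = 2 × (3.242 / 0.5362)² = 73.10.
Rounding up, n = 74 per group.

n = 74 per group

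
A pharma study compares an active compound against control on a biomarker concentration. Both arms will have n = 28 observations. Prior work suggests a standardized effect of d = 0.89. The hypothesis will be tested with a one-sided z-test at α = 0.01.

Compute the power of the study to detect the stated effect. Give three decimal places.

Noncentrality parameter: δ = d·√(n/2) = 0.89 × √(28/2) = 3.3301
Critical value for a one-sided test at α = 0.01: z_α = 2.326.
Power = Φ(δ − 2.326) = Φ(1.004) = 0.8422.

Power ≈ 0.842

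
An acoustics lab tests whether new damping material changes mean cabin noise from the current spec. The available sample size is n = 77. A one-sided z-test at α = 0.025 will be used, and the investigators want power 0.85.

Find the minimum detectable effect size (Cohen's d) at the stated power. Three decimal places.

Required noncentrality: δ = z_{0.025} + z_{0.15} = 1.960 + 1.036 = 2.996.
δ = d·√n ⇒ d = δ/√n = 2.996/√77 = 0.3415.

d ≈ 0.341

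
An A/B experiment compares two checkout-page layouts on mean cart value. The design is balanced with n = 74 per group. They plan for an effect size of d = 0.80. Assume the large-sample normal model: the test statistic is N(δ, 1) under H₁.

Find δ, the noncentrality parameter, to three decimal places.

The noncentrality parameter scales effect size by the design's sample-size factor: δ = d·√(n/2) = 0.80 × √(74/2) = 4.8662

δ ≈ 4.866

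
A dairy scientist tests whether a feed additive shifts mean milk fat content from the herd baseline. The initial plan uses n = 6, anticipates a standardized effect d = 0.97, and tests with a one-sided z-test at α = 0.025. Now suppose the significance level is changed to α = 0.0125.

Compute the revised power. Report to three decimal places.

δ = d·√n = 0.97 × √6 = 2.3760 (unchanged). New critical value: z_{0.0125} = 2.241.
Revised power = Φ(δ − 2.241) = Φ(0.135) = 0.5535.

Power ≈ 0.554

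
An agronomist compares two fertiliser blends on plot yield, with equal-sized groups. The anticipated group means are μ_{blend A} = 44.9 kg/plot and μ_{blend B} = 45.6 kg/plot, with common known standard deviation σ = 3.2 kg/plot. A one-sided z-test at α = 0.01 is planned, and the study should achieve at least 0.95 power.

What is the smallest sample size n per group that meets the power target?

n = 660 per group

Standardized effect: d = |μ_{blend A} − μ_{blend B}| / σ = |44.9 − 45.6| / 3.2 = 0.2187
For power 0.95 need Φ(δ − z_{0.01}) = 0.95, so δ = z_{0.01} + z_{0.05} = 2.326 + 1.645 = 3.971.
δ = d·√(n/2) ⇒ n = 2(δ/d)² = 2 × (3.971 / 0.2187)² = 659.14.
Round up to the next whole unit.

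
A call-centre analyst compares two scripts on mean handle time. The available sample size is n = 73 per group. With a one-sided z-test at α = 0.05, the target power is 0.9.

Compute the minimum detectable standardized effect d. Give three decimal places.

Need Φ(δ − 1.645) = 0.9, so δ = 1.645 + 1.282 = 2.926.
δ = d·√(n/2) ⇒ d = δ/√(n/2) = 2.926/√(73/2) = 0.4844.

d ≈ 0.484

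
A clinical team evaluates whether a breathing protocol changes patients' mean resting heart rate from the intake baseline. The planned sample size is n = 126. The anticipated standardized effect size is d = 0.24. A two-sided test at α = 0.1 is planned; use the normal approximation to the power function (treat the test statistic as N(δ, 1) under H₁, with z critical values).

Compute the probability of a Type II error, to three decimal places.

β ≈ 0.147

Noncentrality parameter: δ = d·√n = 0.24 × √126 = 2.6940
Two-sided α = 0.1 → critical value z_{0.05} = 1.645.
Power = Φ(δ − 1.645) + Φ(−δ − 1.645) = Φ(1.049) + Φ(-4.339) = 0.8529 + 0.0000 = 0.8530.
Type II error: β = 1 − power = 1 − 0.8530 = 0.1470.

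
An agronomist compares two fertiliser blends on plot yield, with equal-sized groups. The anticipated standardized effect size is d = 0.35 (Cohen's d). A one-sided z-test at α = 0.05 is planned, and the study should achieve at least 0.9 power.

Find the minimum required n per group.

For power 0.9 need Φ(δ − z_{0.05}) = 0.9, so δ = z_{0.05} + z_{0.10} = 1.645 + 1.282 = 2.926.
δ = d·√(n/2) ⇒ n = 2(δ/d)² = 2 × (2.926 / 0.35)² = 139.82.
Round up to the next whole unit.

n = 140 per group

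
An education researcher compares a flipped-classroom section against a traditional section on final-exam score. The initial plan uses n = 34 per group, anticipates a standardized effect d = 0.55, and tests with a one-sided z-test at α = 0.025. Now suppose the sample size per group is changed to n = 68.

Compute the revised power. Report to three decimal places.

Power ≈ 0.894

With n = 68 per group: δ = d·√(n/2) = 0.55 × √(68/2) = 3.2070. Critical value z_{0.025} = 1.960.
Revised power = Φ(δ − 1.960) = Φ(1.247) = 0.8938.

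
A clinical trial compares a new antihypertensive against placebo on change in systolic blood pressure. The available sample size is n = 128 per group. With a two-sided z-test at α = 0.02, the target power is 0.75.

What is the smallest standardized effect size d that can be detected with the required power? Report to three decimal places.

d ≈ 0.375

Required noncentrality: δ = z_{0.01} + z_{0.25} = 2.326 + 0.674 = 3.001.
(Lower-tail contribution to power is negligible for δ > 0.)
δ = d·√(n/2) ⇒ d = δ/√(n/2) = 3.001/√(128/2) = 0.3751.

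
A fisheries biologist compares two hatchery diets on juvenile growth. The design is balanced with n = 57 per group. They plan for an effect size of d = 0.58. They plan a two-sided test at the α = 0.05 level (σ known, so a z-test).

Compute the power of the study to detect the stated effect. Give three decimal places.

Noncentrality parameter: δ = d·√(n/2) = 0.58 × √(57/2) = 3.0964
Two-sided α = 0.05 → critical value z_{0.025} = 1.960.
Power = Φ(δ − 1.960) + Φ(−δ − 1.960) = Φ(1.136) + Φ(-5.056) = 0.8721 + 0.0000 = 0.8721.

Power ≈ 0.872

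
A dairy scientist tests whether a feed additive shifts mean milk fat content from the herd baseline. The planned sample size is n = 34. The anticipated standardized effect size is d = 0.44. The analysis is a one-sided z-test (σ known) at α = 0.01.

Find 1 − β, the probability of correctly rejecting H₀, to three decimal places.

Power ≈ 0.595

Noncentrality parameter: δ = d·√n = 0.44 × √34 = 2.5656
Critical value for a one-sided test at α = 0.01: z_α = 2.326.
Power = P(Z > 2.326 − δ) = Φ(0.239) = 0.5946.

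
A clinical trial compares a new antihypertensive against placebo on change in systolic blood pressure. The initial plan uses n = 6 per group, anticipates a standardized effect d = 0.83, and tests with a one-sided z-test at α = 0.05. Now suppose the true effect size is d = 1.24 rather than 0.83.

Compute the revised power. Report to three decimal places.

Power ≈ 0.692

With d = 1.24: δ = d·√(n/2) = 1.24 × √(6/2) = 2.1477. Critical value z_{0.05} = 1.645.
Revised power = Φ(δ − 1.645) = Φ(0.503) = 0.6925.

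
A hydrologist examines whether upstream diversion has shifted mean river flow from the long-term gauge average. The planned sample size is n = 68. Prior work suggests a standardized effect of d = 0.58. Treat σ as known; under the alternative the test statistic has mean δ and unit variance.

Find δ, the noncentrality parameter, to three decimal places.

δ ≈ 4.783

The noncentrality parameter scales effect size by the design's sample-size factor: δ = d·√n = 0.58 × √68 = 4.7828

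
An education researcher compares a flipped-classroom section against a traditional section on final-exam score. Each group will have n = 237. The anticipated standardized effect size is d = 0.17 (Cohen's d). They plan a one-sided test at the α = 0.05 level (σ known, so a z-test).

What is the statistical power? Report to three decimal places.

Noncentrality parameter: δ = d·√(n/2) = 0.17 × √(237/2) = 1.8506
One-sided α = 0.05 → critical value z_{0.05} = 1.645.
Power = P(Z > 1.645 − δ) = Φ(0.206) = 0.5815.

Power ≈ 0.581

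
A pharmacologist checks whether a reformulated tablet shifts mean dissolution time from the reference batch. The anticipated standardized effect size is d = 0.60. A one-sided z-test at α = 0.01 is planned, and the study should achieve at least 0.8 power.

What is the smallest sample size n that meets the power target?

For power 0.8 need Φ(δ − z_{0.01}) = 0.8, so δ = z_{0.01} + z_{0.20} = 2.326 + 0.842 = 3.168.
δ = d·√n ⇒ n = (δ/d)² = (3.168 / 0.60)² = 27.88.
Rounding up, n = 28.

n = 28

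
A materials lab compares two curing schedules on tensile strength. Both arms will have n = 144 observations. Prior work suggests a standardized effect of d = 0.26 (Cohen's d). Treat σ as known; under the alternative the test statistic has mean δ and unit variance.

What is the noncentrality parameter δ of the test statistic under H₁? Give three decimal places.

δ ≈ 2.206

δ = d·√(n/2) = 0.26 × √(144/2) = 2.2062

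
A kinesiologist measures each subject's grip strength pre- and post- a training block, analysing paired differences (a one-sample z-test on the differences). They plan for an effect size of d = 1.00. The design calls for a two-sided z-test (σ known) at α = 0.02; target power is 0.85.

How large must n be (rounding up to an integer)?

For power 0.85 need Φ(δ − z_{0.01}) = 0.85, so δ = z_{0.01} + z_{0.15} = 2.326 + 1.036 = 3.363.
(For δ > 0 the lower-tail rejection region contributes negligibly to power, so the one-term inversion is standard.)
δ = d·√n ⇒ n = (δ/d)² = (3.363 / 1.00)² = 11.31.
Round up to the next whole unit.

n = 12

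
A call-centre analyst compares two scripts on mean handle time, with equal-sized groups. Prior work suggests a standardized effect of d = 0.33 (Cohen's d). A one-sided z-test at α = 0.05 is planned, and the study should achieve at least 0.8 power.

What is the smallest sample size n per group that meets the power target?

For power 0.8 need Φ(δ − z_{0.05}) = 0.8, so δ = z_{0.05} + z_{0.20} = 1.645 + 0.842 = 2.486.
δ = d·√(n/2) ⇒ n = 2(δ/d)² = 2 × (2.486 / 0.33)² = 113.55.
Rounding up, n = 114 per group.

n = 114 per group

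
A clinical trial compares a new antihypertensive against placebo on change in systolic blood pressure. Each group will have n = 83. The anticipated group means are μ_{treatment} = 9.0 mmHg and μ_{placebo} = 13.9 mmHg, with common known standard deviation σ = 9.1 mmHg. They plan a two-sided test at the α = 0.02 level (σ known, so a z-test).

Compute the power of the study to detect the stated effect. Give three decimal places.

Power ≈ 0.873

Standardized effect: d = |μ_{treatment} − μ_{placebo}| / σ = |9.0 − 13.9| / 9.1 = 0.5385
Noncentrality parameter: δ = d·√(n/2) = 0.5385 × √(83/2) = 3.4688
Critical value for a two-sided test at α = 0.02: z_{α/2} = 2.326.
Power = Φ(δ − 2.326) + Φ(−δ − 2.326) = Φ(1.142) + Φ(-5.795) = 0.8734 + 0.0000 = 0.8734.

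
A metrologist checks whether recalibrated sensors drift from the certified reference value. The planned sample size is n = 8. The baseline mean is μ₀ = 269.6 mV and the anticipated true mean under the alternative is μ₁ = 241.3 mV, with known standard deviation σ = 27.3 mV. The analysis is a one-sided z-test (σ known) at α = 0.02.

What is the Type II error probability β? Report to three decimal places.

Standardized effect: d = |μ₁ − μ₀| / σ = |241.3 − 269.6| / 27.3 = 1.0366
Noncentrality parameter: δ = d·√n = 1.0366 × √8 = 2.9320
One-sided α = 0.02 → critical value z_{0.02} = 2.054.
Power = Φ(δ − 2.054) = Φ(0.878) = 0.8101.
Type II error: β = 1 − power = 1 − 0.8101 = 0.1899.

β ≈ 0.190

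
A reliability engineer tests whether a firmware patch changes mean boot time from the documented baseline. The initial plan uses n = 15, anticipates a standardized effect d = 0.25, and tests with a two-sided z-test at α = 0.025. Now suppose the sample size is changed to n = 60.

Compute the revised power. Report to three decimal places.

Power ≈ 0.380

With n = 60: δ = d·√n = 0.25 × √60 = 1.9365. Critical value z_{0.0125} = 2.241.
Revised power = Φ(δ − 2.241) + Φ(−δ − 2.241) = Φ(-0.305) + Φ(-4.178) = 0.3802 + 0.0000 = 0.3802.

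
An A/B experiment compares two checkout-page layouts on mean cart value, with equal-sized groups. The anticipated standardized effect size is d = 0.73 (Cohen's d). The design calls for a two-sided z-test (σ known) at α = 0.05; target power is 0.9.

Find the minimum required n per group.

n = 40 per group

For power 0.9 need Φ(δ − z_{0.025}) = 0.9, so δ = z_{0.025} + z_{0.10} = 1.960 + 1.282 = 3.242.
(For δ > 0 the lower-tail rejection region contributes negligibly to power, so the one-term inversion is standard.)
δ = d·√(n/2) ⇒ n = 2(δ/d)² = 2 × (3.242 / 0.73)² = 39.43.
Round up to the next whole unit.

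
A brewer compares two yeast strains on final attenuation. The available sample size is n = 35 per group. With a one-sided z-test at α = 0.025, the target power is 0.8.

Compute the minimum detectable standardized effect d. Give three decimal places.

Need Φ(δ − 1.960) = 0.8, so δ = 1.960 + 0.842 = 2.802.
δ = d·√(n/2) ⇒ d = δ/√(n/2) = 2.802/√(35/2) = 0.6697.

d ≈ 0.670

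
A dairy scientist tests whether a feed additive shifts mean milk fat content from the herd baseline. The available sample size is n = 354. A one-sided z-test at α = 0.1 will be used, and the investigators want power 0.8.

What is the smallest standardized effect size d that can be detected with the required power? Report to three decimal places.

Need Φ(δ − 1.282) = 0.8, so δ = 1.282 + 0.842 = 2.123.
δ = d·√n ⇒ d = δ/√n = 2.123/√354 = 0.1128.

d ≈ 0.113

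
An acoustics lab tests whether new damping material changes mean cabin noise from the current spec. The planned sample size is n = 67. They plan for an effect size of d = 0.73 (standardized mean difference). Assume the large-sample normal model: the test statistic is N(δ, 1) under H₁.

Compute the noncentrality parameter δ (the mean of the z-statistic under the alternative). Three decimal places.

δ ≈ 5.975

δ = d·√n = 0.73 × √67 = 5.9753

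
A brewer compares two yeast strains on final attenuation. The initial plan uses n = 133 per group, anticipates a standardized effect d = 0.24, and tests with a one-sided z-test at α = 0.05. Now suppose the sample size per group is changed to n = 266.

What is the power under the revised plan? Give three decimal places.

Power ≈ 0.869

With n = 266 per group: δ = d·√(n/2) = 0.24 × √(266/2) = 2.7678. Critical value z_{0.05} = 1.645.
Revised power = P(Z > 1.645 − δ) = Φ(1.123) = 0.8693.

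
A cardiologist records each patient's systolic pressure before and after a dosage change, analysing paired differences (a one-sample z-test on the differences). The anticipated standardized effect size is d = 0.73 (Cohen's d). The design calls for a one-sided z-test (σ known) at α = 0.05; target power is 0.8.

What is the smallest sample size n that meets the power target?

Set Φ(δ − 1.645) = 0.8; then δ − 1.645 = Φ⁻¹(0.8) = 0.842, giving δ = 2.486.
δ = d·√n ⇒ n = (δ/d)² = (2.486 / 0.73)² = 11.60.
Rounding up, n = 12.

n = 12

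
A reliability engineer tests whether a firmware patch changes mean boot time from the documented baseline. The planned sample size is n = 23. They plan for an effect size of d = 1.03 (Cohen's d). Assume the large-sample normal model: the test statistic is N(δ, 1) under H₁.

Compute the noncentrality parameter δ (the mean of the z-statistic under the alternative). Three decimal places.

δ = d·√n = 1.03 × √23 = 4.9397

δ ≈ 4.940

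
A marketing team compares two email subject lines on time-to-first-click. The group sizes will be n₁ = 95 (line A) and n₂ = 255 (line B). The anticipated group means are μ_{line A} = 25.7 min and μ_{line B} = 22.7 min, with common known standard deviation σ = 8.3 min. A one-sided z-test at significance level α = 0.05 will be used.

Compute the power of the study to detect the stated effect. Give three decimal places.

Standardized effect: d = |μ_{line A} − μ_{line B}| / σ = |25.7 − 22.7| / 8.3 = 0.3614
Noncentrality parameter: δ = d / √(1/n₁ + 1/n₂) = 0.3614 / √(1/95 + 1/255) = 3.0071
One-sided α = 0.05 → critical value z_{0.05} = 1.645.
Power = Φ(δ − 1.645) = Φ(1.362) = 0.9134.

Power ≈ 0.913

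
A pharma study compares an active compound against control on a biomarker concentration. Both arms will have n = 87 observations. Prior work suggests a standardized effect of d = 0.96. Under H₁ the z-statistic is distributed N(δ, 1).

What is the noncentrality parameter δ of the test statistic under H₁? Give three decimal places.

δ = d·√(n/2) = 0.96 × √(87/2) = 6.3316

δ ≈ 6.332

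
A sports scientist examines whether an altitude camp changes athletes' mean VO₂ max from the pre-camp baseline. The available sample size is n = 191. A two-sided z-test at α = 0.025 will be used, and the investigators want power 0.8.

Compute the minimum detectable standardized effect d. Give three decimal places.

d ≈ 0.223

Required noncentrality: δ = z_{0.0125} + z_{0.20} = 2.241 + 0.842 = 3.083.
(The second rejection-region term Φ(−δ − z_{α/2}) is negligible and dropped.)
δ = d·√n ⇒ d = δ/√n = 3.083/√191 = 0.2231.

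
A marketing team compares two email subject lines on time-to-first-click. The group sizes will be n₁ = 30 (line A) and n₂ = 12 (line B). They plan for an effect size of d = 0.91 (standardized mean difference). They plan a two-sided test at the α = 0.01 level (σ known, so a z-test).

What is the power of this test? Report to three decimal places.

Power ≈ 0.535

Noncentrality parameter: δ = d / √(1/n₁ + 1/n₂) = 0.91 / √(1/30 + 1/12) = 2.6642
Critical value for a two-sided test at α = 0.01: z_{α/2} = 2.576.
Power = Φ(δ − 2.576) + Φ(−δ − 2.576) = Φ(0.088) + Φ(-5.240) = 0.5352 + 0.0000 = 0.5352.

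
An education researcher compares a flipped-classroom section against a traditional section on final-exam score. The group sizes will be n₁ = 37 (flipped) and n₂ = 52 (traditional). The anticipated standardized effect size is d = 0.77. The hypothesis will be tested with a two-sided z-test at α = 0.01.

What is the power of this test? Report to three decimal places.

Power ≈ 0.842

Noncentrality parameter: δ = d / √(1/n₁ + 1/n₂) = 0.77 / √(1/37 + 1/52) = 3.5801
Two-sided α = 0.01 → critical value z_{0.005} = 2.576.
Power = Φ(δ − 2.576) + Φ(−δ − 2.576) = Φ(1.004) + Φ(-6.156) = 0.8424 + 0.0000 = 0.8424.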